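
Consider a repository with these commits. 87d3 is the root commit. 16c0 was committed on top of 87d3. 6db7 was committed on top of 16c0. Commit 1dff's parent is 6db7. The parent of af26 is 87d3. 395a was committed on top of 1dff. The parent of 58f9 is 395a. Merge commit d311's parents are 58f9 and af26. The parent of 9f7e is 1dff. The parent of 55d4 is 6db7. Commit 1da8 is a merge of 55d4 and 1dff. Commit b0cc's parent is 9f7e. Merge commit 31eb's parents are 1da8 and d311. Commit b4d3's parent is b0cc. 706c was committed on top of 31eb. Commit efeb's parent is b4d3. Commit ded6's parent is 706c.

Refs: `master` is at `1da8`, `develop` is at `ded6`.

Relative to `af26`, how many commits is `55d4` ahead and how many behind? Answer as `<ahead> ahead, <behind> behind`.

Reachable from 55d4: {16c0, 55d4, 6db7, 87d3}.
Reachable from af26: {87d3, af26}.
Only in 55d4's history (ahead): {16c0, 55d4, 6db7} — 3.
Only in af26's history (behind): {af26} — 1.

3 ahead, 1 behind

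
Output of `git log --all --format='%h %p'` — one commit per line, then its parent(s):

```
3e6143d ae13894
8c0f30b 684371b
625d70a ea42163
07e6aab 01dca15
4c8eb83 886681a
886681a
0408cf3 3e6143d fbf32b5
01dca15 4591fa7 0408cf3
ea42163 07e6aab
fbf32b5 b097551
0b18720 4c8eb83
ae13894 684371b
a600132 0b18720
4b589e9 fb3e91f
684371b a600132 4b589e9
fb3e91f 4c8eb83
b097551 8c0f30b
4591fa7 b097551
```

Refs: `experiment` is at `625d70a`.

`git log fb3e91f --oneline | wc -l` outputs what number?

Walking parent pointers from fb3e91f: reachable set = {4c8eb83, 886681a, fb3e91f}.
That is 3 commits.

3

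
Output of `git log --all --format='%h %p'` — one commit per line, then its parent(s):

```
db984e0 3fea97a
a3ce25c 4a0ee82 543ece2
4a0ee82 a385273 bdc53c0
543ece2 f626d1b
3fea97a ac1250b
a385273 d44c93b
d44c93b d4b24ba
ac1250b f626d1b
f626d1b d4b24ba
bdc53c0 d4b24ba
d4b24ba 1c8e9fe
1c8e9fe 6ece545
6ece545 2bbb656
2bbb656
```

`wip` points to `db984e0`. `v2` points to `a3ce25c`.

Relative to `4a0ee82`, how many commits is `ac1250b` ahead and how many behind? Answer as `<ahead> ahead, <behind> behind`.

2 ahead, 4 behind

Reachable from ac1250b: {1c8e9fe, 2bbb656, 6ece545, ac1250b, d4b24ba, f626d1b}.
Reachable from 4a0ee82: {1c8e9fe, 2bbb656, 4a0ee82, 6ece545, a385273, bdc53c0, d44c93b, d4b24ba}.
Only in ac1250b's history (ahead): {ac1250b, f626d1b} — 2.
Only in 4a0ee82's history (behind): {4a0ee82, a385273, bdc53c0, d44c93b} — 4.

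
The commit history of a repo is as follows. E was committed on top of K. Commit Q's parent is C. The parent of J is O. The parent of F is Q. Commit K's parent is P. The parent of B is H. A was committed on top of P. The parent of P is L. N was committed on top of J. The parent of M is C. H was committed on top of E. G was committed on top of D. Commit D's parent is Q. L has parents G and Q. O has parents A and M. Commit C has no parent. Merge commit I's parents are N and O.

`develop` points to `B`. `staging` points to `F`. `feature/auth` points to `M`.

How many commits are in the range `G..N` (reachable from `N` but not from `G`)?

7

Reachable from N: {A, C, D, G, J, L, M, N, O, P, Q}.
Reachable from G: {C, D, G, Q}.
In N's history but not G's: {A, J, L, M, N, O, P} — 7 commits.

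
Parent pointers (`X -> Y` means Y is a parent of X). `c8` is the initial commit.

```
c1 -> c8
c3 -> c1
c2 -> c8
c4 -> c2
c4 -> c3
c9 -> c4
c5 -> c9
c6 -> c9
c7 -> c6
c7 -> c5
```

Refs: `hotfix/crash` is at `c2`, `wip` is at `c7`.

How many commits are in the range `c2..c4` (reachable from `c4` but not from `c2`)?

3

Reachable from c4: {c1, c2, c3, c4, c8}.
Reachable from c2: {c2, c8}.
In c4's history but not c2's: {c1, c3, c4} — 3 commits.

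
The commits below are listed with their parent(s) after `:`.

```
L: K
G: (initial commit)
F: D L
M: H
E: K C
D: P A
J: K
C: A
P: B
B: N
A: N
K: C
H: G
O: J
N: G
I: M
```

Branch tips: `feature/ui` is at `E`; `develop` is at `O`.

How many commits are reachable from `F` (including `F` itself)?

10

Walking parent pointers from F: reachable set = {A, B, C, D, F, G, K, L, N, P}.
That is 10 commits.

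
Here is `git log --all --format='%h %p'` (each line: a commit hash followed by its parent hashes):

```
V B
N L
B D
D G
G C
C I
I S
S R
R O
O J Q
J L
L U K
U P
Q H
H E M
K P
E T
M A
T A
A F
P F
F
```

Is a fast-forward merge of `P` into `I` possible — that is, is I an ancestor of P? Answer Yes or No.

A fast-forward from I to P is possible iff I is an ancestor of P.
Ancestors of P: {F, P}.
I is not among them, so fast-forward is not possible.

No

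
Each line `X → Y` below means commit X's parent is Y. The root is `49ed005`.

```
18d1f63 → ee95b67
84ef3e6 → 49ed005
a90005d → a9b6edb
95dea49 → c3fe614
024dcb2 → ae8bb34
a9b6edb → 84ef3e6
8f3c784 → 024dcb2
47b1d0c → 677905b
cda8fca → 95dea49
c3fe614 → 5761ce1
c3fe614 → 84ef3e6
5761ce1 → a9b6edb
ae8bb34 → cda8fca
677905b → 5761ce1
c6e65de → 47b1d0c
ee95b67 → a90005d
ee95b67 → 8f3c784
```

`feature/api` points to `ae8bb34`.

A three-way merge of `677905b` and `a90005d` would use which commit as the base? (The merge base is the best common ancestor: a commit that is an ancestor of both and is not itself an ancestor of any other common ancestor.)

Ancestors of 677905b: {49ed005, 5761ce1, 677905b, 84ef3e6, a9b6edb}.
Ancestors of a90005d: {49ed005, 84ef3e6, a90005d, a9b6edb}.
Common ancestors: {49ed005, 84ef3e6, a9b6edb}.
Among these, a9b6edb is not an ancestor of any other common ancestor — it is the merge base.

a9b6edb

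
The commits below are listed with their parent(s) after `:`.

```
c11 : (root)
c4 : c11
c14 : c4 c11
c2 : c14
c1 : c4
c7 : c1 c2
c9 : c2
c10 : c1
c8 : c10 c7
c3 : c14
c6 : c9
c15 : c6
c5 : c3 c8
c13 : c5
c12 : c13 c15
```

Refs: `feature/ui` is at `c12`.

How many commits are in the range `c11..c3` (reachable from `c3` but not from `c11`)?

Reachable from c3: {c11, c14, c3, c4}.
Reachable from c11: {c11}.
In c3's history but not c11's: {c14, c3, c4} — 3 commits.

3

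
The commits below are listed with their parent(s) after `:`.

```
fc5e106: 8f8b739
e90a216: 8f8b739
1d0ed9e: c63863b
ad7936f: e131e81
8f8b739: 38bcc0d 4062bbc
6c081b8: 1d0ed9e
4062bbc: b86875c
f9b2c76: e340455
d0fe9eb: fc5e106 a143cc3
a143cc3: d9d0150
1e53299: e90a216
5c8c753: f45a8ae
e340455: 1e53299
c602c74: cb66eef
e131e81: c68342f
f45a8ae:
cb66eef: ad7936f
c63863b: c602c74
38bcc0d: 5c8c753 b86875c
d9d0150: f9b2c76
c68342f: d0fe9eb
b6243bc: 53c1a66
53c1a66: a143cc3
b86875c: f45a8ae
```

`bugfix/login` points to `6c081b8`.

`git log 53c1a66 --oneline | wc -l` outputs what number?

13

Walking parent pointers from 53c1a66: reachable set = {1e53299, 38bcc0d, 4062bbc, 53c1a66, 5c8c753, 8f8b739, a143cc3, b86875c, d9d0150, e340455, e90a216, f45a8ae, f9b2c76}.
That is 13 commits.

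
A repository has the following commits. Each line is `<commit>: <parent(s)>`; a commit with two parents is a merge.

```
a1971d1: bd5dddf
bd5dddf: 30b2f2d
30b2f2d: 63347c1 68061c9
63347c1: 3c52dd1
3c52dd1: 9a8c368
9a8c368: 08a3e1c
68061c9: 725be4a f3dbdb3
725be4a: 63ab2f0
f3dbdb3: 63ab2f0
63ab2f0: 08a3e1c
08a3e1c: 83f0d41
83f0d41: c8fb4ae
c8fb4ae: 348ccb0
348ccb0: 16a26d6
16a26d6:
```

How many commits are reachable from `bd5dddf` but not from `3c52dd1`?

7

Reachable from bd5dddf: {08a3e1c, 16a26d6, 30b2f2d, 348ccb0, 3c52dd1, 63347c1, 63ab2f0, 68061c9, 725be4a, 83f0d41, 9a8c368, bd5dddf, c8fb4ae, f3dbdb3}.
Reachable from 3c52dd1: {08a3e1c, 16a26d6, 348ccb0, 3c52dd1, 83f0d41, 9a8c368, c8fb4ae}.
In bd5dddf's history but not 3c52dd1's: {30b2f2d, 63347c1, 63ab2f0, 68061c9, 725be4a, bd5dddf, f3dbdb3} — 7 commits.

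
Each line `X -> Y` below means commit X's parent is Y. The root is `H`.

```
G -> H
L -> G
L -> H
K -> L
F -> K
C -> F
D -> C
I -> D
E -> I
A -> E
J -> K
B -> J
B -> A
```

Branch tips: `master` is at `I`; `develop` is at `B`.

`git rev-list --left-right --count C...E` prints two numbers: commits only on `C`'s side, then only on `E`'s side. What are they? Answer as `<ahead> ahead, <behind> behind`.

Reachable from C: {C, F, G, H, K, L}.
Reachable from E: {C, D, E, F, G, H, I, K, L}.
Only in C's history (ahead): {} — 0.
Only in E's history (behind): {D, E, I} — 3.

0 ahead, 3 behind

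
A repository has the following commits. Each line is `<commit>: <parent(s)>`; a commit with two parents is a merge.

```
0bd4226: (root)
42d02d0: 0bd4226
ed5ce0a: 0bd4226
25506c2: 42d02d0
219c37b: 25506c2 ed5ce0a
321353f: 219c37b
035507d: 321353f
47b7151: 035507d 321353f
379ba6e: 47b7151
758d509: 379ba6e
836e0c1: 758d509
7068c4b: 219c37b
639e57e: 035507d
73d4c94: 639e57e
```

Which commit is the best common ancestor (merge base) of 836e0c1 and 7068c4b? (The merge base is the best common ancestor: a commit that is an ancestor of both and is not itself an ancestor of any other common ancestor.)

219c37b

Ancestors of 836e0c1: {035507d, 0bd4226, 219c37b, 25506c2, 321353f, 379ba6e, 42d02d0, 47b7151, 758d509, 836e0c1, ed5ce0a}.
Ancestors of 7068c4b: {0bd4226, 219c37b, 25506c2, 42d02d0, 7068c4b, ed5ce0a}.
Common ancestors: {0bd4226, 219c37b, 25506c2, 42d02d0, ed5ce0a}.
Among these, 219c37b is not an ancestor of any other common ancestor — it is the merge base.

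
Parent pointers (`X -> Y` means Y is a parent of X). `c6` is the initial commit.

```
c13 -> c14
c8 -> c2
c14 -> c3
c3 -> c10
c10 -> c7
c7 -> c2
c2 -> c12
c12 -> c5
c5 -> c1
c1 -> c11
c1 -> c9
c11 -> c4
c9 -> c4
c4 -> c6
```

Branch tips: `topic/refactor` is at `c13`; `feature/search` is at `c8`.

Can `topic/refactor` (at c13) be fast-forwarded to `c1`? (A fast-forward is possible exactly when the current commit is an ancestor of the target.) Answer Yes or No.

No

A fast-forward from c13 to c1 is possible iff c13 is an ancestor of c1.
Ancestors of c1: {c1, c11, c4, c6, c9}.
c13 is not among them, so fast-forward is not possible.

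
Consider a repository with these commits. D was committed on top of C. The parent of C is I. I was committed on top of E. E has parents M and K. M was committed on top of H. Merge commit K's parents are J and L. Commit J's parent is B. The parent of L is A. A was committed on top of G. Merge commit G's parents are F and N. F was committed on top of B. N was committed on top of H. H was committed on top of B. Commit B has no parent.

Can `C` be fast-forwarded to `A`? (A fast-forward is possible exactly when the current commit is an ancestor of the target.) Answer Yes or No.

A fast-forward from C to A is possible iff C is an ancestor of A.
Ancestors of A: {A, B, F, G, H, N}.
C is not among them, so fast-forward is not possible.

No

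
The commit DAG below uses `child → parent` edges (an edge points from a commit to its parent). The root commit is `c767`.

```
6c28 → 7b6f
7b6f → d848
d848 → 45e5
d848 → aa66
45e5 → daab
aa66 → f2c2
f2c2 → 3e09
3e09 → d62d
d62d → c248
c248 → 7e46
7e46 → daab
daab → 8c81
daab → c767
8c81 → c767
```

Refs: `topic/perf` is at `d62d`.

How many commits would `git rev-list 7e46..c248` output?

Reachable from c248: {7e46, 8c81, c248, c767, daab}.
Reachable from 7e46: {7e46, 8c81, c767, daab}.
In c248's history but not 7e46's: {c248} — 1 commit.

1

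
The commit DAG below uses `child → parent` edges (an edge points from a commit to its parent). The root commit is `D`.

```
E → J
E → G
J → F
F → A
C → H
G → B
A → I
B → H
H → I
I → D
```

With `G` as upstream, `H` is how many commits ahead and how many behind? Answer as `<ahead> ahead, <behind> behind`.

Reachable from H: {D, H, I}.
Reachable from G: {B, D, G, H, I}.
Only in H's history (ahead): {} — 0.
Only in G's history (behind): {B, G} — 2.

0 ahead, 2 behind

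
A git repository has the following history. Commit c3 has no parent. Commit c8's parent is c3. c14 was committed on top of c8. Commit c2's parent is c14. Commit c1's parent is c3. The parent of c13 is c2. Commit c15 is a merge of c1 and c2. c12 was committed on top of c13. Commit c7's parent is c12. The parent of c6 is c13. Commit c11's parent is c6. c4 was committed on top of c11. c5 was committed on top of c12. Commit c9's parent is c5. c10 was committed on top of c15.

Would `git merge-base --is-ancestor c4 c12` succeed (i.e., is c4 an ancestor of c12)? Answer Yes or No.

No

Ancestors of c12: {c12, c13, c14, c2, c3, c8}.
c4 is not in that set, so it is not an ancestor of c12.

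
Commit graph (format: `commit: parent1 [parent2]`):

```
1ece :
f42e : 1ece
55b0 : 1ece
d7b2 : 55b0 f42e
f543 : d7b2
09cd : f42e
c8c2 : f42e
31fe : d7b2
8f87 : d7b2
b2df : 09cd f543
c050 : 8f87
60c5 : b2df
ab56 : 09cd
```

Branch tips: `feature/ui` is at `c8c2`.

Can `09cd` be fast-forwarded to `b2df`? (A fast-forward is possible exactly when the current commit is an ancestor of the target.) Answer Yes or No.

A fast-forward from 09cd to b2df is possible iff 09cd is an ancestor of b2df.
Ancestors of b2df: {09cd, 1ece, 55b0, b2df, d7b2, f42e, f543}.
09cd is among them, so fast-forward is possible.

Yes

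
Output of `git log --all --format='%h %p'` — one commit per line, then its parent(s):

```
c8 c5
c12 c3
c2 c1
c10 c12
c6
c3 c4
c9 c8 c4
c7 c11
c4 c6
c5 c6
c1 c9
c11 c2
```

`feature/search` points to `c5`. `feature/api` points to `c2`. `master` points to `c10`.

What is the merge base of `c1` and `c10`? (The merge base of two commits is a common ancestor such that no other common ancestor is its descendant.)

c4

Ancestors of c1: {c1, c4, c5, c6, c8, c9}.
Ancestors of c10: {c10, c12, c3, c4, c6}.
Common ancestors: {c4, c6}.
Among these, c4 is not an ancestor of any other common ancestor — it is the merge base.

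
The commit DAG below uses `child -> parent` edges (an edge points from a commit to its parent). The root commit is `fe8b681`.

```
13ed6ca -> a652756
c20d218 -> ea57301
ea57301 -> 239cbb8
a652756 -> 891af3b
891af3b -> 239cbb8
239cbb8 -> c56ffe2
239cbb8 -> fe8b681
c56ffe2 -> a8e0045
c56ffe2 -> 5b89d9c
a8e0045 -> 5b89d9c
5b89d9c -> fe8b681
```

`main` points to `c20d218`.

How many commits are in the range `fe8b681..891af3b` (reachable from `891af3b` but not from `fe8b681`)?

Reachable from 891af3b: {239cbb8, 5b89d9c, 891af3b, a8e0045, c56ffe2, fe8b681}.
Reachable from fe8b681: {fe8b681}.
In 891af3b's history but not fe8b681's: {239cbb8, 5b89d9c, 891af3b, a8e0045, c56ffe2} — 5 commits.

5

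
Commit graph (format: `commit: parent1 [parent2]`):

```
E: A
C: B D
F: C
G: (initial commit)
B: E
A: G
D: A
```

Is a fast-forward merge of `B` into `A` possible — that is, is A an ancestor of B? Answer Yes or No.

Yes

A fast-forward from A to B is possible iff A is an ancestor of B.
Ancestors of B: {A, B, E, G}.
A is among them, so fast-forward is possible.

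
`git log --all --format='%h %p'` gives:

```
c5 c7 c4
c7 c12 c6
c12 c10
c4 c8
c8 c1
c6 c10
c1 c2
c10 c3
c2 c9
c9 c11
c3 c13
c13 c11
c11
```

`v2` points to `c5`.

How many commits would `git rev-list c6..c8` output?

Reachable from c8: {c1, c11, c2, c8, c9}.
Reachable from c6: {c10, c11, c13, c3, c6}.
In c8's history but not c6's: {c1, c2, c8, c9} — 4 commits.

4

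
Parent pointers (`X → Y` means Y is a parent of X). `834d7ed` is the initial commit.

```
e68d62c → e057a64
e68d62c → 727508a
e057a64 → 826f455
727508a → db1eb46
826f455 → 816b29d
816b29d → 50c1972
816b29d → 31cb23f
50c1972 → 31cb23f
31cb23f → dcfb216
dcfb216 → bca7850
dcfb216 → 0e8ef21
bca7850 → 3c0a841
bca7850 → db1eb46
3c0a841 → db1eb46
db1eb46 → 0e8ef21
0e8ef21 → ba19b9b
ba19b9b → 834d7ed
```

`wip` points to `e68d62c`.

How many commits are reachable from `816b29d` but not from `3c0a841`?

5

Reachable from 816b29d: {0e8ef21, 31cb23f, 3c0a841, 50c1972, 816b29d, 834d7ed, ba19b9b, bca7850, db1eb46, dcfb216}.
Reachable from 3c0a841: {0e8ef21, 3c0a841, 834d7ed, ba19b9b, db1eb46}.
In 816b29d's history but not 3c0a841's: {31cb23f, 50c1972, 816b29d, bca7850, dcfb216} — 5 commits.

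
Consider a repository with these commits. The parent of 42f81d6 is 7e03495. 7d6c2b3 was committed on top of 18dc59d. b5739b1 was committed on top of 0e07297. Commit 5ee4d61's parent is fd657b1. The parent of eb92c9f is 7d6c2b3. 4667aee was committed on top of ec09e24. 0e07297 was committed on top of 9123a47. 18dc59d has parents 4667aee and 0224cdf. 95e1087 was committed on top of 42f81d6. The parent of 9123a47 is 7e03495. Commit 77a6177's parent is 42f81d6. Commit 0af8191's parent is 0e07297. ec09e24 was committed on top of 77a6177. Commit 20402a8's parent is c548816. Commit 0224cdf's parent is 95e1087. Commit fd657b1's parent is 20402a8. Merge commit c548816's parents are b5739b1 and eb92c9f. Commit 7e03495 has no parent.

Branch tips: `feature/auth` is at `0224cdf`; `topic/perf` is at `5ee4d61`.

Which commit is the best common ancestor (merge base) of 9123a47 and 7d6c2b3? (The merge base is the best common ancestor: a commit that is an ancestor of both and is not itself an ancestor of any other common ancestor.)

7e03495

Ancestors of 9123a47: {7e03495, 9123a47}.
Ancestors of 7d6c2b3: {0224cdf, 18dc59d, 42f81d6, 4667aee, 77a6177, 7d6c2b3, 7e03495, 95e1087, ec09e24}.
Common ancestors: {7e03495}.
The only common ancestor is 7e03495, so it is the merge base.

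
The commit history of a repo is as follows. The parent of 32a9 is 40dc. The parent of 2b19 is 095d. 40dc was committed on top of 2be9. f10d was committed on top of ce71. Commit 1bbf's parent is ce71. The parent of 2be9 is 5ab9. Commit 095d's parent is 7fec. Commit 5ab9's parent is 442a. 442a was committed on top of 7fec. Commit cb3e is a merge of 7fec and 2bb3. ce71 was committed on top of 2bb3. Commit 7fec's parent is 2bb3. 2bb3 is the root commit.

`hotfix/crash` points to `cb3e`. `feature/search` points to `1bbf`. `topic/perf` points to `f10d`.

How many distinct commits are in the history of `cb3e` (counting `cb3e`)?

3

Walking parent pointers from cb3e: reachable set = {2bb3, 7fec, cb3e}.
That is 3 commits.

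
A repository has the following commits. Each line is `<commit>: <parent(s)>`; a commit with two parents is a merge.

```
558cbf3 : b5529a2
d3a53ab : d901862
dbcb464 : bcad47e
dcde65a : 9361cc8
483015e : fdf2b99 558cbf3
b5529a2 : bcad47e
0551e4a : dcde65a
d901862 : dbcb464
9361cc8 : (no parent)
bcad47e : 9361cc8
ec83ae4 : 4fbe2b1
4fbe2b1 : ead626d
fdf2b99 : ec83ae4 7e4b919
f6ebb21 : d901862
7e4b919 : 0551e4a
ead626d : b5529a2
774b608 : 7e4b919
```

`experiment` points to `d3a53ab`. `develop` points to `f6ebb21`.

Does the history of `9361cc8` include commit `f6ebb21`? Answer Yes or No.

No

Ancestors of 9361cc8: {9361cc8}.
f6ebb21 is not in that set, so it is not an ancestor of 9361cc8.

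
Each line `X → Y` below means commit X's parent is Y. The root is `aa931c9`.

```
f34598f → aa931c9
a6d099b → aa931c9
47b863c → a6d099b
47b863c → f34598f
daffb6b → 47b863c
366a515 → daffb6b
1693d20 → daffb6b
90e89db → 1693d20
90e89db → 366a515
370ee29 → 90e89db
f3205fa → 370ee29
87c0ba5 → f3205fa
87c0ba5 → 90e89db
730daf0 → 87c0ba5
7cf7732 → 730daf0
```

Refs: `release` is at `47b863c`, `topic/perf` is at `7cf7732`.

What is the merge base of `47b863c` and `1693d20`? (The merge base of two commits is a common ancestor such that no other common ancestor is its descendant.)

47b863c

Ancestors of 47b863c: {47b863c, a6d099b, aa931c9, f34598f}.
Ancestors of 1693d20: {1693d20, 47b863c, a6d099b, aa931c9, daffb6b, f34598f}.
Common ancestors: {47b863c, a6d099b, aa931c9, f34598f}.
Among these, 47b863c is not an ancestor of any other common ancestor — it is the merge base.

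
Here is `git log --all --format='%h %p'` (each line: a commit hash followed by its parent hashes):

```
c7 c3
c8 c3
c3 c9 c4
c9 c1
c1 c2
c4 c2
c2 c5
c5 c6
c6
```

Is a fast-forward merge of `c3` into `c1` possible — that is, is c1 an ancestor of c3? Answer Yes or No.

A fast-forward from c1 to c3 is possible iff c1 is an ancestor of c3.
Ancestors of c3: {c1, c2, c3, c4, c5, c6, c9}.
c1 is among them, so fast-forward is possible.

Yes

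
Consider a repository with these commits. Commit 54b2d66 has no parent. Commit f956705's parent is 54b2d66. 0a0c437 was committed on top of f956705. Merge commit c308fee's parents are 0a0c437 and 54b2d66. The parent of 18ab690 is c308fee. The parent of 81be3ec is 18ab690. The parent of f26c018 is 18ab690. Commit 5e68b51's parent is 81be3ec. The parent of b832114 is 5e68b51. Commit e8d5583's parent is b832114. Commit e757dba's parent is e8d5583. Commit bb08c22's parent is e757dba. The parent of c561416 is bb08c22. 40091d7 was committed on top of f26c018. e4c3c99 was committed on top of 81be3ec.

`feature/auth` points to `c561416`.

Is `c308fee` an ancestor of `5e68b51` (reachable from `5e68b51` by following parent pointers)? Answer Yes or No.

Ancestors of 5e68b51 (commits reachable by following parents): {0a0c437, 18ab690, 54b2d66, 5e68b51, 81be3ec, c308fee, f956705}.
c308fee is in that set, so it is an ancestor of 5e68b51.

Yes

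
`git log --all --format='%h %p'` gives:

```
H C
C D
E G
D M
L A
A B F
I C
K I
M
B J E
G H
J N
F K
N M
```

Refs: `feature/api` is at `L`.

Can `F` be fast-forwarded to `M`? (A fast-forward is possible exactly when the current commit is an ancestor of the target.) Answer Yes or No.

No

A fast-forward from F to M is possible iff F is an ancestor of M.
Ancestors of M: {M}.
F is not among them, so fast-forward is not possible.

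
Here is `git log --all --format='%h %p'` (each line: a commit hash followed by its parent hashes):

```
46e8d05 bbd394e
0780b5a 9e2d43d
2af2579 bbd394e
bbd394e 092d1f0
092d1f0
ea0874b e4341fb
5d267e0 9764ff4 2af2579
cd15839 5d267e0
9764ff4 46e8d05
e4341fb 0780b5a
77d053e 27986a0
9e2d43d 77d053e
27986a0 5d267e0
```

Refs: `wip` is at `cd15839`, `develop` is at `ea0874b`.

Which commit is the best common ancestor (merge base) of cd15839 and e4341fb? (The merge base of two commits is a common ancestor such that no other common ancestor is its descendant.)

Ancestors of cd15839: {092d1f0, 2af2579, 46e8d05, 5d267e0, 9764ff4, bbd394e, cd15839}.
Ancestors of e4341fb: {0780b5a, 092d1f0, 27986a0, 2af2579, 46e8d05, 5d267e0, 77d053e, 9764ff4, 9e2d43d, bbd394e, e4341fb}.
Common ancestors: {092d1f0, 2af2579, 46e8d05, 5d267e0, 9764ff4, bbd394e}.
Among these, 5d267e0 is not an ancestor of any other common ancestor — it is the merge base.

5d267e0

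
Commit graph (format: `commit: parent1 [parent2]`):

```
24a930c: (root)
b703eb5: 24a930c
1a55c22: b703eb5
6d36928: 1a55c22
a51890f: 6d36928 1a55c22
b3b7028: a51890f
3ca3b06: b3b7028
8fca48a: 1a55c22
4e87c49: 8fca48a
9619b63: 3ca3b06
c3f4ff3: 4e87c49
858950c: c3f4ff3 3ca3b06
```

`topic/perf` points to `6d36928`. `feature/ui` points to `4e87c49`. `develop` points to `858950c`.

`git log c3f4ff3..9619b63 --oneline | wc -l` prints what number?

5

Reachable from 9619b63: {1a55c22, 24a930c, 3ca3b06, 6d36928, 9619b63, a51890f, b3b7028, b703eb5}.
Reachable from c3f4ff3: {1a55c22, 24a930c, 4e87c49, 8fca48a, b703eb5, c3f4ff3}.
In 9619b63's history but not c3f4ff3's: {3ca3b06, 6d36928, 9619b63, a51890f, b3b7028} — 5 commits.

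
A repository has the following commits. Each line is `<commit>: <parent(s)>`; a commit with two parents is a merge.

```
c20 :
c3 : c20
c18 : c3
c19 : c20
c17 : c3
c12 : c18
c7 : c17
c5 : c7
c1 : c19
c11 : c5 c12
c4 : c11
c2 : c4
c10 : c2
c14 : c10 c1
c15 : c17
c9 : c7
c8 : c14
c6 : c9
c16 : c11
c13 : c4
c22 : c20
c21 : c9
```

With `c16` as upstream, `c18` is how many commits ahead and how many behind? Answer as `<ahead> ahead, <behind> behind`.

Reachable from c18: {c18, c20, c3}.
Reachable from c16: {c11, c12, c16, c17, c18, c20, c3, c5, c7}.
Only in c18's history (ahead): {} — 0.
Only in c16's history (behind): {c11, c12, c16, c17, c5, c7} — 6.

0 ahead, 6 behind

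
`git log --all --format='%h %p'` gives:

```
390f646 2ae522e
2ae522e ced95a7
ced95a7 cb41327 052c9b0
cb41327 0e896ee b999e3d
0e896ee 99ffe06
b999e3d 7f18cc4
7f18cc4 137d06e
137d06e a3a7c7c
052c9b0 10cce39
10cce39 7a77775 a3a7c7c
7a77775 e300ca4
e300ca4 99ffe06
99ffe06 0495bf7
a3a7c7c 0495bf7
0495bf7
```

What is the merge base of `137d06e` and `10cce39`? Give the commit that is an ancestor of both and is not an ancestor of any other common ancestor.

Ancestors of 137d06e: {0495bf7, 137d06e, a3a7c7c}.
Ancestors of 10cce39: {0495bf7, 10cce39, 7a77775, 99ffe06, a3a7c7c, e300ca4}.
Common ancestors: {0495bf7, a3a7c7c}.
Among these, a3a7c7c is not an ancestor of any other common ancestor — it is the merge base.

a3a7c7c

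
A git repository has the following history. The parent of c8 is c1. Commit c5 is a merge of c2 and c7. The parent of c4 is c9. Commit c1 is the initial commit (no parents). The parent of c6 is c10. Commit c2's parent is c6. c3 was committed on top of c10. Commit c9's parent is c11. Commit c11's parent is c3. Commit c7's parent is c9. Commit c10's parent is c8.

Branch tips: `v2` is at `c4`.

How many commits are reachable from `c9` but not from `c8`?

4

Reachable from c9: {c1, c10, c11, c3, c8, c9}.
Reachable from c8: {c1, c8}.
In c9's history but not c8's: {c10, c11, c3, c9} — 4 commits.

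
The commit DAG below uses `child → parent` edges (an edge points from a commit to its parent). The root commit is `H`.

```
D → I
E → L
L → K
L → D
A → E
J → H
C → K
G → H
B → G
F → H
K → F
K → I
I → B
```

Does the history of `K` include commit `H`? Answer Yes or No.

Yes

Ancestors of K (commits reachable by following parents): {B, F, G, H, I, K}.
H is in that set, so it is an ancestor of K.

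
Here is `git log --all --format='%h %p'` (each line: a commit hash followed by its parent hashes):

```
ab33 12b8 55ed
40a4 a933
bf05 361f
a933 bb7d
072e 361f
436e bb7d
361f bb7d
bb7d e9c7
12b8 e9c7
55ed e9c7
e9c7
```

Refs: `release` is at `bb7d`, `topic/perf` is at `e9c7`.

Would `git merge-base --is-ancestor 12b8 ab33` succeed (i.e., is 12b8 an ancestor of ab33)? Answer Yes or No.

Yes

Ancestors of ab33 (commits reachable by following parents): {12b8, 55ed, ab33, e9c7}.
12b8 is in that set, so it is an ancestor of ab33.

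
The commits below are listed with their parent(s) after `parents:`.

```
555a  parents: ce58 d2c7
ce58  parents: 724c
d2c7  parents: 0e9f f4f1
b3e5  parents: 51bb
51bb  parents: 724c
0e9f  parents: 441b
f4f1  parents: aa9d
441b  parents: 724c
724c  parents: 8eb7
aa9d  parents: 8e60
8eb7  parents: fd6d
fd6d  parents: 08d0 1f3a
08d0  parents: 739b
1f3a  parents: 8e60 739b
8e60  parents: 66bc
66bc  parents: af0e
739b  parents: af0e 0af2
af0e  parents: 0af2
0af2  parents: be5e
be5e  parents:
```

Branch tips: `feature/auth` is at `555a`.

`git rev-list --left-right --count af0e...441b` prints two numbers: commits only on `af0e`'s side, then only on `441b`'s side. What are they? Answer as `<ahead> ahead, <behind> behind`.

0 ahead, 9 behind

Reachable from af0e: {0af2, af0e, be5e}.
Reachable from 441b: {08d0, 0af2, 1f3a, 441b, 66bc, 724c, 739b, 8e60, 8eb7, af0e, be5e, fd6d}.
Only in af0e's history (ahead): {} — 0.
Only in 441b's history (behind): {08d0, 1f3a, 441b, 66bc, 724c, 739b, 8e60, 8eb7, fd6d} — 9.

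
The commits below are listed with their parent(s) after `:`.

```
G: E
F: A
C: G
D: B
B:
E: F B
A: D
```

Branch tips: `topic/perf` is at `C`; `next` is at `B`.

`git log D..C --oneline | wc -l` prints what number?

5

Reachable from C: {A, B, C, D, E, F, G}.
Reachable from D: {B, D}.
In C's history but not D's: {A, C, E, F, G} — 5 commits.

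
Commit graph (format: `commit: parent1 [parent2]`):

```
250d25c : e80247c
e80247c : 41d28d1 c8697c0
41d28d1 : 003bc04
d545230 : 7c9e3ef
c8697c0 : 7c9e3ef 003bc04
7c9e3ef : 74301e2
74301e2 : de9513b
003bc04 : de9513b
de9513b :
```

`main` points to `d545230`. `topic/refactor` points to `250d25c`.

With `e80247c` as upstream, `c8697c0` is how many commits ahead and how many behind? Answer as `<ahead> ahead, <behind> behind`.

Reachable from c8697c0: {003bc04, 74301e2, 7c9e3ef, c8697c0, de9513b}.
Reachable from e80247c: {003bc04, 41d28d1, 74301e2, 7c9e3ef, c8697c0, de9513b, e80247c}.
Only in c8697c0's history (ahead): {} — 0.
Only in e80247c's history (behind): {41d28d1, e80247c} — 2.

0 ahead, 2 behind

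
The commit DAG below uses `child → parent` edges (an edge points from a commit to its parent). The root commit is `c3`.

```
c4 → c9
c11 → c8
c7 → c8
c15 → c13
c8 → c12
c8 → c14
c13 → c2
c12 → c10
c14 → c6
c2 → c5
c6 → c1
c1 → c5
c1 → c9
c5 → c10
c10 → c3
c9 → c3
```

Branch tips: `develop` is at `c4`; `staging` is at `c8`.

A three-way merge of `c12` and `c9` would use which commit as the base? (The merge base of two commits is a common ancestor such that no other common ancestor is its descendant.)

Ancestors of c12: {c10, c12, c3}.
Ancestors of c9: {c3, c9}.
Common ancestors: {c3}.
The only common ancestor is c3, so it is the merge base.

c3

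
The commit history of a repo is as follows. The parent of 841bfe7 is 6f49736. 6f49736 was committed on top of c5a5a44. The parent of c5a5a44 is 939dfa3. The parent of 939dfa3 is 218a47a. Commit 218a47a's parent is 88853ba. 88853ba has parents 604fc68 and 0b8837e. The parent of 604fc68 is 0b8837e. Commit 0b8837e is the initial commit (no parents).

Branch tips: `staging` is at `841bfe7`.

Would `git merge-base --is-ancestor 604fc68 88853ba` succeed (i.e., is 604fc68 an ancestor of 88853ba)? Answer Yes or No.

Yes

Ancestors of 88853ba (commits reachable by following parents): {0b8837e, 604fc68, 88853ba}.
604fc68 is in that set, so it is an ancestor of 88853ba.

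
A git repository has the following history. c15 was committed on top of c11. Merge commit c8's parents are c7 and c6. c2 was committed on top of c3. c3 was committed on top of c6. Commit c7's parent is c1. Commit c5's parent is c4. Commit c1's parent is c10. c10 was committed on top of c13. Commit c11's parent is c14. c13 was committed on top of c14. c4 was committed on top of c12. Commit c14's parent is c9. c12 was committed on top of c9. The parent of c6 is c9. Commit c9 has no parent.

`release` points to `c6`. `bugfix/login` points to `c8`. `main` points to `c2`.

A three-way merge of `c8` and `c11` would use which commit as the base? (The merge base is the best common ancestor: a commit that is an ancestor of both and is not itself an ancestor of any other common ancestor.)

c14

Ancestors of c8: {c1, c10, c13, c14, c6, c7, c8, c9}.
Ancestors of c11: {c11, c14, c9}.
Common ancestors: {c14, c9}.
Among these, c14 is not an ancestor of any other common ancestor — it is the merge base.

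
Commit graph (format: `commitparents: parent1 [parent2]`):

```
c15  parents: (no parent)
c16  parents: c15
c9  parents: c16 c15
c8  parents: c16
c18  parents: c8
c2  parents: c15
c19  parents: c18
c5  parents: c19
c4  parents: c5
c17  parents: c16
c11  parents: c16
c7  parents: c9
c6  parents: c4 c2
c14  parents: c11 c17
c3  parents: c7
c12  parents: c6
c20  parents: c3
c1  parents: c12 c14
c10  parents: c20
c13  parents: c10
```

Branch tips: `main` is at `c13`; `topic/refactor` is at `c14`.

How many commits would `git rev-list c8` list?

Walking parent pointers from c8: reachable set = {c15, c16, c8}.
That is 3 commits.

3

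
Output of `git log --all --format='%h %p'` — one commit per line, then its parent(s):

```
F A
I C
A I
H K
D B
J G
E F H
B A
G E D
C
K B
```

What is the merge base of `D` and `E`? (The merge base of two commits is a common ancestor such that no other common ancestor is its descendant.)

B

Ancestors of D: {A, B, C, D, I}.
Ancestors of E: {A, B, C, E, F, H, I, K}.
Common ancestors: {A, B, C, I}.
Among these, B is not an ancestor of any other common ancestor — it is the merge base.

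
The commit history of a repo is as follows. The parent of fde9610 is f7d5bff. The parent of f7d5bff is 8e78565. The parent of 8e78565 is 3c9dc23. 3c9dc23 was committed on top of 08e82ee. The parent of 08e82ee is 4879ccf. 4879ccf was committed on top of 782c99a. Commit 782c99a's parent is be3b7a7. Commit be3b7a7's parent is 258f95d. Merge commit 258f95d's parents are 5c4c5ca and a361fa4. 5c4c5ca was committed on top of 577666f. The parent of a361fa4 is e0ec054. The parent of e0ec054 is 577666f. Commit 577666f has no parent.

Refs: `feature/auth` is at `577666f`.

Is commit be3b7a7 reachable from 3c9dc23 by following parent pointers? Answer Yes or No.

Yes

Ancestors of 3c9dc23 (commits reachable by following parents): {08e82ee, 258f95d, 3c9dc23, 4879ccf, 577666f, 5c4c5ca, 782c99a, a361fa4, be3b7a7, e0ec054}.
be3b7a7 is in that set, so it is an ancestor of 3c9dc23.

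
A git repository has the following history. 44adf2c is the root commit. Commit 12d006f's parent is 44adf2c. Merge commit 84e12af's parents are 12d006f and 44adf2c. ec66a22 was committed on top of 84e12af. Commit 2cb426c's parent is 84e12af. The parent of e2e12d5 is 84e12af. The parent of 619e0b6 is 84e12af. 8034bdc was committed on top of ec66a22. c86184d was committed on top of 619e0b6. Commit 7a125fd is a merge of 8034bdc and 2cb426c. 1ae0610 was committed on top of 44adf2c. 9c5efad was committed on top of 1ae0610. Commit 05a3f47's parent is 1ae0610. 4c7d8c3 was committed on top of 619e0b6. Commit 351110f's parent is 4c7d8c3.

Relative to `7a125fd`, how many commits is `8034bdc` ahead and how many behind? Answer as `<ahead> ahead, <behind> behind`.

Reachable from 8034bdc: {12d006f, 44adf2c, 8034bdc, 84e12af, ec66a22}.
Reachable from 7a125fd: {12d006f, 2cb426c, 44adf2c, 7a125fd, 8034bdc, 84e12af, ec66a22}.
Only in 8034bdc's history (ahead): {} — 0.
Only in 7a125fd's history (behind): {2cb426c, 7a125fd} — 2.

0 ahead, 2 behind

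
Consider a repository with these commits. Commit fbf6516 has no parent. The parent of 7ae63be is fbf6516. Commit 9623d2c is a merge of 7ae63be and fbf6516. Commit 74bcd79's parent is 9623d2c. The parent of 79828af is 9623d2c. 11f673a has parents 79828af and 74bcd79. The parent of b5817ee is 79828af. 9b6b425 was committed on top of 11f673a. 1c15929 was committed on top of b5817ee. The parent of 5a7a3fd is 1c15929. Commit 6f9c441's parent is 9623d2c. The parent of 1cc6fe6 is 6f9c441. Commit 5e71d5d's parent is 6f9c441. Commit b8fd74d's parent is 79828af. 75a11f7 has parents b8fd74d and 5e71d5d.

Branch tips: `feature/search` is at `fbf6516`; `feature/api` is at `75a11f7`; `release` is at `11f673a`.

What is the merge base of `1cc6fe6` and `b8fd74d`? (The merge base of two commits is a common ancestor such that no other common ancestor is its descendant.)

Ancestors of 1cc6fe6: {1cc6fe6, 6f9c441, 7ae63be, 9623d2c, fbf6516}.
Ancestors of b8fd74d: {79828af, 7ae63be, 9623d2c, b8fd74d, fbf6516}.
Common ancestors: {7ae63be, 9623d2c, fbf6516}.
Among these, 9623d2c is not an ancestor of any other common ancestor — it is the merge base.

9623d2c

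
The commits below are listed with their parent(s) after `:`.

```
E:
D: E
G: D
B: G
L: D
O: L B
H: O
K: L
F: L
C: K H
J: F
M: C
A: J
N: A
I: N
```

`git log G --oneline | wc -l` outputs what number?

3

Walking parent pointers from G: reachable set = {D, E, G}.
That is 3 commits.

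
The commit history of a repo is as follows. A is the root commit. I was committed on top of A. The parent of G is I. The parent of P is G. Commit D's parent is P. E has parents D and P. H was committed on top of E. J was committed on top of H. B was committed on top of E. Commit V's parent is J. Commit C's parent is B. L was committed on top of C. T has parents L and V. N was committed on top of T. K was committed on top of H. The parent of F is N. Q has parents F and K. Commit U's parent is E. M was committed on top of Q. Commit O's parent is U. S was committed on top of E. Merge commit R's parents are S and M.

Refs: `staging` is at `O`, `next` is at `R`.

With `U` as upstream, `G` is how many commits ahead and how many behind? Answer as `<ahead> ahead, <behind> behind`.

Reachable from G: {A, G, I}.
Reachable from U: {A, D, E, G, I, P, U}.
Only in G's history (ahead): {} — 0.
Only in U's history (behind): {D, E, P, U} — 4.

0 ahead, 4 behind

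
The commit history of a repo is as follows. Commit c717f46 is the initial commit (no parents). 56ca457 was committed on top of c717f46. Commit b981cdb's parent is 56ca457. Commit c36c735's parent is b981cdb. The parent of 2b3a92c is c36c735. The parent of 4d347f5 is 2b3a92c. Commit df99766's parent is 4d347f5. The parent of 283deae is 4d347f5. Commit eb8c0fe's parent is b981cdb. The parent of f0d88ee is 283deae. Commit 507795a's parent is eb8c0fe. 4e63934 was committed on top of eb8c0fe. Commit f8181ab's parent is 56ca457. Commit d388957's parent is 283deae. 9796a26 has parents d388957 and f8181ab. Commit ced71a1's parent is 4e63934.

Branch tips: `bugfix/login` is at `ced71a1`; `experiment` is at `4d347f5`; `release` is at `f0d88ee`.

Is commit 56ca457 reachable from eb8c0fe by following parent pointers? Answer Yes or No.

Yes

Ancestors of eb8c0fe (commits reachable by following parents): {56ca457, b981cdb, c717f46, eb8c0fe}.
56ca457 is in that set, so it is an ancestor of eb8c0fe.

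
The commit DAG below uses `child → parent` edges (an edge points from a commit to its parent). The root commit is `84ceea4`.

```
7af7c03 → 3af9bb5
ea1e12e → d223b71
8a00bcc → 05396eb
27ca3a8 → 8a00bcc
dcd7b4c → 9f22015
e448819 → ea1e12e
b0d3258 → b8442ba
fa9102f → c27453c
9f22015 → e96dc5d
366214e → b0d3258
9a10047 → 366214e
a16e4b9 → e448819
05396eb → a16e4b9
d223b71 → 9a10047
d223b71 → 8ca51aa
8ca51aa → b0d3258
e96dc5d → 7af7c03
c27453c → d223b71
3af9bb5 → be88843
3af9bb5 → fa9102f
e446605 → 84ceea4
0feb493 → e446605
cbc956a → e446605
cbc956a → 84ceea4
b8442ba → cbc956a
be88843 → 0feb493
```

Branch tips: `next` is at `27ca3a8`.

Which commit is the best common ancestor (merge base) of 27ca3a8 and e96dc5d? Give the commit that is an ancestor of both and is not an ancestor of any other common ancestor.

Ancestors of 27ca3a8: {05396eb, 27ca3a8, 366214e, 84ceea4, 8a00bcc, 8ca51aa, 9a10047, a16e4b9, b0d3258, b8442ba, cbc956a, d223b71, e446605, e448819, ea1e12e}.
Ancestors of e96dc5d: {0feb493, 366214e, 3af9bb5, 7af7c03, 84ceea4, 8ca51aa, 9a10047, b0d3258, b8442ba, be88843, c27453c, cbc956a, d223b71, e446605, e96dc5d, fa9102f}.
Common ancestors: {366214e, 84ceea4, 8ca51aa, 9a10047, b0d3258, b8442ba, cbc956a, d223b71, e446605}.
Among these, d223b71 is not an ancestor of any other common ancestor — it is the merge base.

d223b71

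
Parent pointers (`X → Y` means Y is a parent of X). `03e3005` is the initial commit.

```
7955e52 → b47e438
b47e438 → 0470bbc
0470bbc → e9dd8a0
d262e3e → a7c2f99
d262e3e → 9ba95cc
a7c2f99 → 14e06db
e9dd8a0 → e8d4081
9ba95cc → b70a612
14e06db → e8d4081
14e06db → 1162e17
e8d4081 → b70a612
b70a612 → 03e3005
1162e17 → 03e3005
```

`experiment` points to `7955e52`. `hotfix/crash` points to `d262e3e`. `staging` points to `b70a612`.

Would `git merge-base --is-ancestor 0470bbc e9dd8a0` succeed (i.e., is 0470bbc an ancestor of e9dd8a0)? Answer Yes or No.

Ancestors of e9dd8a0: {03e3005, b70a612, e8d4081, e9dd8a0}.
0470bbc is not in that set, so it is not an ancestor of e9dd8a0.

No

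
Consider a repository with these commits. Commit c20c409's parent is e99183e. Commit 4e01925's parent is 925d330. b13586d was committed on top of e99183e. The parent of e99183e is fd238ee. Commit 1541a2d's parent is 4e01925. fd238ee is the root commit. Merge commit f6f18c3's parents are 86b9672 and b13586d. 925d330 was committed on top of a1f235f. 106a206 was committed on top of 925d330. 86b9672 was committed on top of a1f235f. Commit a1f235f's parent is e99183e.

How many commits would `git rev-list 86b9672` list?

4

Walking parent pointers from 86b9672: reachable set = {86b9672, a1f235f, e99183e, fd238ee}.
That is 4 commits.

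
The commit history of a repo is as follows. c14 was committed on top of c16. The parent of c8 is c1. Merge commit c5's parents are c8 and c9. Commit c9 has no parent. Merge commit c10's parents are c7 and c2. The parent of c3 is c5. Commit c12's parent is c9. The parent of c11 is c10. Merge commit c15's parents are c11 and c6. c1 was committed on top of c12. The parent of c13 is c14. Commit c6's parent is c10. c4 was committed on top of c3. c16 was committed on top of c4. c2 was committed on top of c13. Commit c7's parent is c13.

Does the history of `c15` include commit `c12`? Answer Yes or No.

Ancestors of c15 (commits reachable by following parents): {c1, c10, c11, c12, c13, c14, c15, c16, c2, c3, c4, c5, c6, c7, c8, c9}.
c12 is in that set, so it is an ancestor of c15.

Yes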